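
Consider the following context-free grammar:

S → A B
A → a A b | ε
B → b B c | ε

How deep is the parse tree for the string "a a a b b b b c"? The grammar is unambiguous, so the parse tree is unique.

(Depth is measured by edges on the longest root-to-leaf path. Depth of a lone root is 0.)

5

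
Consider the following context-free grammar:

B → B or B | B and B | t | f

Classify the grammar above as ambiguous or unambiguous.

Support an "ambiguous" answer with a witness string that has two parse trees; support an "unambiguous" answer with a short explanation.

Ambiguous - the string 'f or f and t and t' has two distinct parse trees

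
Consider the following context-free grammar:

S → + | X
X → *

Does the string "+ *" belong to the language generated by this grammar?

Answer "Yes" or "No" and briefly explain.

No - no valid derivation exists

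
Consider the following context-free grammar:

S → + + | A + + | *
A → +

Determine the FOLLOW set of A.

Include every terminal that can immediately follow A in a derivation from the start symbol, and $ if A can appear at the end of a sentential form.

We compute FOLLOW(A) using the standard algorithm.
FOLLOW(S) starts with {$}.
FIRST(A) = {+}
FIRST(S) = {*, +}
FOLLOW(A) = {+}
FOLLOW(S) = {$}
Therefore, FOLLOW(A) = {+}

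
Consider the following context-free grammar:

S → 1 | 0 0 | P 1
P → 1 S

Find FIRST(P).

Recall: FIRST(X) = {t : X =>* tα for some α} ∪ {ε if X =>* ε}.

We compute FIRST(P) using the standard algorithm.
FIRST(P) = {1}
FIRST(S) = {0, 1}
Therefore, FIRST(P) = {1}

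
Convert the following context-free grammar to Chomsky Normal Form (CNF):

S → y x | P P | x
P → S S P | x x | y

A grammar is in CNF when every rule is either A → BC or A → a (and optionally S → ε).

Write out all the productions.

TY → y; TX → x; S → x; P → y; S → TY TX; S → P P; P → S X0; X0 → S P; P → TX TX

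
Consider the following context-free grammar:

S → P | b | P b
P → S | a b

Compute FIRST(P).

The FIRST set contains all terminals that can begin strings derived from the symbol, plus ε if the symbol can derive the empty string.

We compute FIRST(P) using the standard algorithm.
FIRST(P) = {a, b}
FIRST(S) = {a, b}
Therefore, FIRST(P) = {a, b}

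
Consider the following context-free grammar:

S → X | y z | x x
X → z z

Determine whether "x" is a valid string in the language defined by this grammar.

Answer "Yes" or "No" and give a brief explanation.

No - no valid derivation exists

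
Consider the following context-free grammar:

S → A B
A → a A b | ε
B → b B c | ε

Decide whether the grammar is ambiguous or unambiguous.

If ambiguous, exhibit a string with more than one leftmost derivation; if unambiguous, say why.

Unambiguous - every string in the language has a unique leftmost derivation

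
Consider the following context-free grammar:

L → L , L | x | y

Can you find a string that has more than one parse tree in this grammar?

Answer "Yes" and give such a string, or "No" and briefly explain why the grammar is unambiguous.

Yes - the string 'y , x , y , x , y' has two distinct parse trees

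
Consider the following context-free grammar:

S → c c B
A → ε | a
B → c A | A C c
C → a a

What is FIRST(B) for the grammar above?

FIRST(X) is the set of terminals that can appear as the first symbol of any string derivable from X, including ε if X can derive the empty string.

We compute FIRST(B) using the standard algorithm.
FIRST(A) = {a, ε}
FIRST(B) = {a, c}
FIRST(C) = {a}
FIRST(S) = {c}
Therefore, FIRST(B) = {a, c}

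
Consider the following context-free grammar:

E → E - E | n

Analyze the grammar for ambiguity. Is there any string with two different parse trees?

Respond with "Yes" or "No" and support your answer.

Yes - the string 'n - n - n - n - n - n' has two distinct parse trees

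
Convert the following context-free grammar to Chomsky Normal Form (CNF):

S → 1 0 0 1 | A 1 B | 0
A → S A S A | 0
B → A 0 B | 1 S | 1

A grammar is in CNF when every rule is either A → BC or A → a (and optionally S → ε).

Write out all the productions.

T1 → 1; T0 → 0; S → 0; A → 0; B → 1; S → T1 X0; X0 → T0 X1; X1 → T0 T1; S → A X2; X2 → T1 B; A → S X3; X3 → A X4; X4 → S A; B → A X5; X5 → T0 B; B → T1 S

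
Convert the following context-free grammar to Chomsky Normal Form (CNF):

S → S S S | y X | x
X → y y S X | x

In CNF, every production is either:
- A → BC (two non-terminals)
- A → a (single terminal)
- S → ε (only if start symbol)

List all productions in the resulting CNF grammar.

TY → y; S → x; X → x; S → S X0; X0 → S S; S → TY X; X → TY X1; X1 → TY X2; X2 → S X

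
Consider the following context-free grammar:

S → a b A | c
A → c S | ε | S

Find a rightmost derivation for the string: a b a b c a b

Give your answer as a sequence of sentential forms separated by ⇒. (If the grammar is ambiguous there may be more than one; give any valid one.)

S ⇒ a b A ⇒ a b S ⇒ a b a b A ⇒ a b a b c S ⇒ a b a b c a b A ⇒ a b a b c a b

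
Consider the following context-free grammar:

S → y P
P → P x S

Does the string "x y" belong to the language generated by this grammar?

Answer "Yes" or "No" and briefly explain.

No - no valid derivation exists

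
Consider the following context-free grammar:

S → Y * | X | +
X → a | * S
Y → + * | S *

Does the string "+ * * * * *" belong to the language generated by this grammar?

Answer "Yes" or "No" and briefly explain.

No - no valid derivation exists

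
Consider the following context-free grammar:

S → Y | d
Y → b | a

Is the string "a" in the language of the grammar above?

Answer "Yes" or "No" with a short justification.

Yes - a valid derivation exists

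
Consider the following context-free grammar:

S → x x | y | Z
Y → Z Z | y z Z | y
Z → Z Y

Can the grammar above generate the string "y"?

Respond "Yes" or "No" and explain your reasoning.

Yes - a valid derivation exists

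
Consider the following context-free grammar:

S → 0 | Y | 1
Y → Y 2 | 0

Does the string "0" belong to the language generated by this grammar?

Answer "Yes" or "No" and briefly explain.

Yes - a valid derivation exists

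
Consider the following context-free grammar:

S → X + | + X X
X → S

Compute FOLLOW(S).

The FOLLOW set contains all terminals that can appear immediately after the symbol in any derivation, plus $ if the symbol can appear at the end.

We compute FOLLOW(S) using the standard algorithm.
FOLLOW(S) starts with {$}.
FIRST(S) = {+}
FIRST(X) = {+}
FOLLOW(S) = {$, +}
FOLLOW(X) = {$, +}
Therefore, FOLLOW(S) = {$, +}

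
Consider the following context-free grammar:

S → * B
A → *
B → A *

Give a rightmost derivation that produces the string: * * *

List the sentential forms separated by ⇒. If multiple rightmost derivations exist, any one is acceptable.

S ⇒ * B ⇒ * A * ⇒ * * *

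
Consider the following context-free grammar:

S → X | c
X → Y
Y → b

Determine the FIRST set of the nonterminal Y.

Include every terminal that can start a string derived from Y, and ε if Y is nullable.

We compute FIRST(Y) using the standard algorithm.
FIRST(S) = {b, c}
FIRST(X) = {b}
FIRST(Y) = {b}
Therefore, FIRST(Y) = {b}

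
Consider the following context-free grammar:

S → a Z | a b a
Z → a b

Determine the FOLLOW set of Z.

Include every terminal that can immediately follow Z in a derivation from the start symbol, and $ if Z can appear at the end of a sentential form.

We compute FOLLOW(Z) using the standard algorithm.
FOLLOW(S) starts with {$}.
FIRST(S) = {a}
FIRST(Z) = {a}
FOLLOW(S) = {$}
FOLLOW(Z) = {$}
Therefore, FOLLOW(Z) = {$}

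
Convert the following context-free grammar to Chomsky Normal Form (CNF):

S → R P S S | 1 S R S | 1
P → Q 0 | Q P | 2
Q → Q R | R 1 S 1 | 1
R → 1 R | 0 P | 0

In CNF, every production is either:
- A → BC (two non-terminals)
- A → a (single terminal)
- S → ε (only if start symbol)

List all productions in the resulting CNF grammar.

T1 → 1; S → 1; T0 → 0; P → 2; Q → 1; R → 0; S → R X0; X0 → P X1; X1 → S S; S → T1 X2; X2 → S X3; X3 → R S; P → Q T0; P → Q P; Q → Q R; Q → R X4; X4 → T1 X5; X5 → S T1; R → T1 R; R → T0 P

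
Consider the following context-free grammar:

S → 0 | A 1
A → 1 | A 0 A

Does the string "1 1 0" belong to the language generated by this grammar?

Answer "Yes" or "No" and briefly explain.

No - no valid derivation exists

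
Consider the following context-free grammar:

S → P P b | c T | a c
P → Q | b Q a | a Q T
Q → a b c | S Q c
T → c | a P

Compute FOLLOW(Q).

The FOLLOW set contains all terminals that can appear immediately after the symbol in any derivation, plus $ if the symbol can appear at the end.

We compute FOLLOW(Q) using the standard algorithm.
FOLLOW(S) starts with {$}.
FIRST(P) = {a, b, c}
FIRST(Q) = {a, b, c}
FIRST(S) = {a, b, c}
FIRST(T) = {a, c}
FOLLOW(P) = {$, a, b, c}
FOLLOW(Q) = {$, a, b, c}
FOLLOW(S) = {$, a, b, c}
FOLLOW(T) = {$, a, b, c}
Therefore, FOLLOW(Q) = {$, a, b, c}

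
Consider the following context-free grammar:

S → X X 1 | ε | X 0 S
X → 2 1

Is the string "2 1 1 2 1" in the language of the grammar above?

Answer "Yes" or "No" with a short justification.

No - no valid derivation exists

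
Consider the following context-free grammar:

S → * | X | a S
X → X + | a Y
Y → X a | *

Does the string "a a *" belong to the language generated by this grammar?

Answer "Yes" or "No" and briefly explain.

Yes - a valid derivation exists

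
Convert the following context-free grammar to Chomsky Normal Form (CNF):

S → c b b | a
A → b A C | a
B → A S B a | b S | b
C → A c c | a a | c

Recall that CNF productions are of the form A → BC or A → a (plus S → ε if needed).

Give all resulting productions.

TC → c; TB → b; S → a; A → a; TA → a; B → b; C → c; S → TC X0; X0 → TB TB; A → TB X1; X1 → A C; B → A X2; X2 → S X3; X3 → B TA; B → TB S; C → A X4; X4 → TC TC; C → TA TA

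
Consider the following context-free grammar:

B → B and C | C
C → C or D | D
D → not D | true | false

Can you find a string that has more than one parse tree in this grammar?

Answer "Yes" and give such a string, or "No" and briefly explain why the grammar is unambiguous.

No - the grammar is unambiguous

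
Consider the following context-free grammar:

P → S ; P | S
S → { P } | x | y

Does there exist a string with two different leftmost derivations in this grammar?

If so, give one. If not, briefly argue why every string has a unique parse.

No - every string in the language has a unique leftmost derivation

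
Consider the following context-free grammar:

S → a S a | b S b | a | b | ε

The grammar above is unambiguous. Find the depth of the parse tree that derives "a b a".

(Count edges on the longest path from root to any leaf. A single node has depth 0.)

2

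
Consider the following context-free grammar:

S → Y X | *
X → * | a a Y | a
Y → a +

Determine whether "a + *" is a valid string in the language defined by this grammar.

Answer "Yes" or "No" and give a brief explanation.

Yes - a valid derivation exists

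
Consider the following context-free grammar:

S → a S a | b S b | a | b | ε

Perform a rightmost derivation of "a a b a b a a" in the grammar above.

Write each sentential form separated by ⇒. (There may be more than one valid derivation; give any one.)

S ⇒ a S a ⇒ a a S a a ⇒ a a b S b a a ⇒ a a b a b a a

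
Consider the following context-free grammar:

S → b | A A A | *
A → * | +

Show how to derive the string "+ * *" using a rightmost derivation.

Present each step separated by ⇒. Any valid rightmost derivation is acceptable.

S ⇒ A A A ⇒ A A * ⇒ A * * ⇒ + * *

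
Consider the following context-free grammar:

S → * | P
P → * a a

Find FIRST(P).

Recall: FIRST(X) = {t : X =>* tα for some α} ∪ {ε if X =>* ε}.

We compute FIRST(P) using the standard algorithm.
FIRST(P) = {*}
FIRST(S) = {*}
Therefore, FIRST(P) = {*}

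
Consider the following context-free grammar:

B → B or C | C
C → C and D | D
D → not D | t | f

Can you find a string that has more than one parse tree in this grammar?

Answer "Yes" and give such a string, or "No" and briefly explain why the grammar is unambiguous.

No - the grammar is unambiguous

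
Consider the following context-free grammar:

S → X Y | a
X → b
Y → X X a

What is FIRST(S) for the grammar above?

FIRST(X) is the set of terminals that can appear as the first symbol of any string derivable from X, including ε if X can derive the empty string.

We compute FIRST(S) using the standard algorithm.
FIRST(S) = {a, b}
FIRST(X) = {b}
FIRST(Y) = {b}
Therefore, FIRST(S) = {a, b}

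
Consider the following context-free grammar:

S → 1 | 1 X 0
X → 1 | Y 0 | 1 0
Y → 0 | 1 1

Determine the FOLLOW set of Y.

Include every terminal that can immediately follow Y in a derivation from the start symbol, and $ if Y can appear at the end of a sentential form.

We compute FOLLOW(Y) using the standard algorithm.
FOLLOW(S) starts with {$}.
FIRST(S) = {1}
FIRST(X) = {0, 1}
FIRST(Y) = {0, 1}
FOLLOW(S) = {$}
FOLLOW(X) = {0}
FOLLOW(Y) = {0}
Therefore, FOLLOW(Y) = {0}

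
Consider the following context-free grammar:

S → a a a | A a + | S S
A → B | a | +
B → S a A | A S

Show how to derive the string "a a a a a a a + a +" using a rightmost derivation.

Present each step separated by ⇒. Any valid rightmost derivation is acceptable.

S ⇒ A a + ⇒ B a + ⇒ S a A a + ⇒ S a + a + ⇒ S S a + a + ⇒ S a a a a + a + ⇒ a a a a a a a + a +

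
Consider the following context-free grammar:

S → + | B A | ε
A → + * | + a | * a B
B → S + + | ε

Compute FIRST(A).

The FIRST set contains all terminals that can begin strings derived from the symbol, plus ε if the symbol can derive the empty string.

We compute FIRST(A) using the standard algorithm.
FIRST(A) = {*, +}
FIRST(B) = {*, +, ε}
FIRST(S) = {*, +, ε}
Therefore, FIRST(A) = {*, +}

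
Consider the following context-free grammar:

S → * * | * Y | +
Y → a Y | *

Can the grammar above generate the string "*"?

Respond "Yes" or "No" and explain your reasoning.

No - no valid derivation exists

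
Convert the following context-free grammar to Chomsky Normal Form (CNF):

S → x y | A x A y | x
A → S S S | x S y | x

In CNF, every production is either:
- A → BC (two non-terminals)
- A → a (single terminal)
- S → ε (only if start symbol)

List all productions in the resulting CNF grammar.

TX → x; TY → y; S → x; A → x; S → TX TY; S → A X0; X0 → TX X1; X1 → A TY; A → S X2; X2 → S S; A → TX X3; X3 → S TY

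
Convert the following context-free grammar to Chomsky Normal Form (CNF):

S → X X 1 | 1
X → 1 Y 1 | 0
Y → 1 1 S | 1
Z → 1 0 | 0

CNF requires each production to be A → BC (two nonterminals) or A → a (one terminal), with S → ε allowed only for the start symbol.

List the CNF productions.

T1 → 1; S → 1; X → 0; Y → 1; T0 → 0; Z → 0; S → X X0; X0 → X T1; X → T1 X1; X1 → Y T1; Y → T1 X2; X2 → T1 S; Z → T1 T0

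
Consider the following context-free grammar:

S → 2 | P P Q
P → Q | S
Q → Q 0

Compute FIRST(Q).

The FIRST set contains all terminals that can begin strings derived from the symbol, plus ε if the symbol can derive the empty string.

We compute FIRST(Q) using the standard algorithm.
FIRST(P) = {2}
FIRST(Q) = {}
FIRST(S) = {2}
Therefore, FIRST(Q) = {}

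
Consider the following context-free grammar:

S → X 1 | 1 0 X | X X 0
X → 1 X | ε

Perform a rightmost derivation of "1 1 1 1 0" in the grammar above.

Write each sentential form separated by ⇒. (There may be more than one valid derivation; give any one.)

S ⇒ X X 0 ⇒ X 1 X 0 ⇒ X 1 1 X 0 ⇒ X 1 1 1 X 0 ⇒ X 1 1 1 1 X 0 ⇒ X 1 1 1 1 0 ⇒ 1 1 1 1 0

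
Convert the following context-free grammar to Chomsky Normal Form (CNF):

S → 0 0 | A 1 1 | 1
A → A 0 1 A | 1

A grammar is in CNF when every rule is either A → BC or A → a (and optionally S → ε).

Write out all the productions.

T0 → 0; T1 → 1; S → 1; A → 1; S → T0 T0; S → A X0; X0 → T1 T1; A → A X1; X1 → T0 X2; X2 → T1 A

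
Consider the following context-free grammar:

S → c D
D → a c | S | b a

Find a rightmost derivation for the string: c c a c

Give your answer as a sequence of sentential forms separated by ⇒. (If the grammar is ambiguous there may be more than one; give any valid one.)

S ⇒ c D ⇒ c S ⇒ c c D ⇒ c c a c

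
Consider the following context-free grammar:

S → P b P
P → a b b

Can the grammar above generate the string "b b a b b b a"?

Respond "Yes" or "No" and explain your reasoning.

No - no valid derivation exists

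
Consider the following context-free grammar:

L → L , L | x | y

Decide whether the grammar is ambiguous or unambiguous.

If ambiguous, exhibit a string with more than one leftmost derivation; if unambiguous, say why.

Ambiguous - the string 'y , x , x' has two distinct leftmost derivations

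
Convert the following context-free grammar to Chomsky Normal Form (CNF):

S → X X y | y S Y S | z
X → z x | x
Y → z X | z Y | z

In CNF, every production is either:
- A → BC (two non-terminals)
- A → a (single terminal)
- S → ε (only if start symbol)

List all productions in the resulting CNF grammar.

TY → y; S → z; TZ → z; TX → x; X → x; Y → z; S → X X0; X0 → X TY; S → TY X1; X1 → S X2; X2 → Y S; X → TZ TX; Y → TZ X; Y → TZ Y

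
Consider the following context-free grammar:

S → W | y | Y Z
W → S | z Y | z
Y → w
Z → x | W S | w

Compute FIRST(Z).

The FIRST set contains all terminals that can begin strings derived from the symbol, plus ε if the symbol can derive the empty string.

We compute FIRST(Z) using the standard algorithm.
FIRST(S) = {w, y, z}
FIRST(W) = {w, y, z}
FIRST(Y) = {w}
FIRST(Z) = {w, x, y, z}
Therefore, FIRST(Z) = {w, x, y, z}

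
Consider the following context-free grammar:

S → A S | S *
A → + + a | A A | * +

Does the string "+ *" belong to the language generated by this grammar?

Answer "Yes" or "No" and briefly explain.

No - no valid derivation exists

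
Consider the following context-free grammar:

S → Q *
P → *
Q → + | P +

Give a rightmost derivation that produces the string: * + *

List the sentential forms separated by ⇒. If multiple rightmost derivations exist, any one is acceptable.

S ⇒ Q * ⇒ P + * ⇒ * + *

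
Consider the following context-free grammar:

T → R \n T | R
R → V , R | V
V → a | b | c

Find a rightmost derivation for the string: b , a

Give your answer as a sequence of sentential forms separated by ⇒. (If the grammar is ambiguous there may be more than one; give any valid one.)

T ⇒ R ⇒ V , R ⇒ V , V ⇒ V , a ⇒ b , a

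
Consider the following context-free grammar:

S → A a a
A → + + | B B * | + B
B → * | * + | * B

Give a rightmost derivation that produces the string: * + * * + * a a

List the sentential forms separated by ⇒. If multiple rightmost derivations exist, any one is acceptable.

S ⇒ A a a ⇒ B B * a a ⇒ B * B * a a ⇒ B * * + * a a ⇒ * + * * + * a a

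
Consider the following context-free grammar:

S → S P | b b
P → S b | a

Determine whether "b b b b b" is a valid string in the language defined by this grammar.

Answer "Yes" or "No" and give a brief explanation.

Yes - a valid derivation exists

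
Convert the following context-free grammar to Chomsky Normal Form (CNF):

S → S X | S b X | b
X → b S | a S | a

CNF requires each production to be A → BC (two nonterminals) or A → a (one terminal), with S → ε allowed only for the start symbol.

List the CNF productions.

TB → b; S → b; TA → a; X → a; S → S X; S → S X0; X0 → TB X; X → TB S; X → TA S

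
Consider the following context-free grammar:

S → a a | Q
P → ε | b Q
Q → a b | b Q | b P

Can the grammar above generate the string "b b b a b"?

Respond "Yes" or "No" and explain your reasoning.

Yes - a valid derivation exists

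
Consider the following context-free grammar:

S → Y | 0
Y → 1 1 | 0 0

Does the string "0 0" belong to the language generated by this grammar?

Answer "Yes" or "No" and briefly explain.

Yes - a valid derivation exists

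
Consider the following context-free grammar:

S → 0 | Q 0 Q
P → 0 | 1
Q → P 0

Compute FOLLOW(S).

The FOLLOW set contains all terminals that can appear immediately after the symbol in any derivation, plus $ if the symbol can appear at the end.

We compute FOLLOW(S) using the standard algorithm.
FOLLOW(S) starts with {$}.
FIRST(P) = {0, 1}
FIRST(Q) = {0, 1}
FIRST(S) = {0, 1}
FOLLOW(P) = {0}
FOLLOW(Q) = {$, 0}
FOLLOW(S) = {$}
Therefore, FOLLOW(S) = {$}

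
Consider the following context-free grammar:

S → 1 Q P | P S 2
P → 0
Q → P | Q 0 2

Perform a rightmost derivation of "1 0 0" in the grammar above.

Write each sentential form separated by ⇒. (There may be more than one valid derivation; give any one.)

S ⇒ 1 Q P ⇒ 1 Q 0 ⇒ 1 P 0 ⇒ 1 0 0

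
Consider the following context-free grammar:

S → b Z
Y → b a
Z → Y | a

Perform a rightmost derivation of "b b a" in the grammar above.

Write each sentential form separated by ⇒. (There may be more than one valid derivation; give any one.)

S ⇒ b Z ⇒ b Y ⇒ b b a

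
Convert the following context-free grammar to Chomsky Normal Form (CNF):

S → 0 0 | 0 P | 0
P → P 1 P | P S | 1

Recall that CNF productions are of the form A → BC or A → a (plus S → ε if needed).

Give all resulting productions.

T0 → 0; S → 0; T1 → 1; P → 1; S → T0 T0; S → T0 P; P → P X0; X0 → T1 P; P → P S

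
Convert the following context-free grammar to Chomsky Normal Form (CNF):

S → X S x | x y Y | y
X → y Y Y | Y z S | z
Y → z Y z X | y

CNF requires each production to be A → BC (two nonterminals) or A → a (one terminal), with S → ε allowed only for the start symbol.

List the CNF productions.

TX → x; TY → y; S → y; TZ → z; X → z; Y → y; S → X X0; X0 → S TX; S → TX X1; X1 → TY Y; X → TY X2; X2 → Y Y; X → Y X3; X3 → TZ S; Y → TZ X4; X4 → Y X5; X5 → TZ X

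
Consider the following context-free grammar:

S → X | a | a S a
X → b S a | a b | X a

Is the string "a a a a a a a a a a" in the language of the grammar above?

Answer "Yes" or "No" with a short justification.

No - no valid derivation exists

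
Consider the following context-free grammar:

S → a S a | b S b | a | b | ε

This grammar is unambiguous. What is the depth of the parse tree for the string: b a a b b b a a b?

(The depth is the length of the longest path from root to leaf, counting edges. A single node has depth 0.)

5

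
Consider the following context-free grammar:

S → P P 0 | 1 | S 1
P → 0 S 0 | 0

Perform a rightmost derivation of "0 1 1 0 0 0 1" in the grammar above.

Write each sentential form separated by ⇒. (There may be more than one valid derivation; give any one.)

S ⇒ S 1 ⇒ P P 0 1 ⇒ P 0 0 1 ⇒ 0 S 0 0 0 1 ⇒ 0 S 1 0 0 0 1 ⇒ 0 1 1 0 0 0 1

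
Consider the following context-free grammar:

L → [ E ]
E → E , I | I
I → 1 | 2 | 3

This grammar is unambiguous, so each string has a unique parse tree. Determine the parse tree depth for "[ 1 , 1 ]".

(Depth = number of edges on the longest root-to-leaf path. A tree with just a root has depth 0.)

4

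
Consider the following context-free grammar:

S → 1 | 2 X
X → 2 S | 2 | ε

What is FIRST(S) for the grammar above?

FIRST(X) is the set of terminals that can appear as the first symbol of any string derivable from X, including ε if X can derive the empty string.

We compute FIRST(S) using the standard algorithm.
FIRST(S) = {1, 2}
FIRST(X) = {2, ε}
Therefore, FIRST(S) = {1, 2}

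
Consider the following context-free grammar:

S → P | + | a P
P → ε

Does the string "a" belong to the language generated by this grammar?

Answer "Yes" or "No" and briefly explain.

Yes - a valid derivation exists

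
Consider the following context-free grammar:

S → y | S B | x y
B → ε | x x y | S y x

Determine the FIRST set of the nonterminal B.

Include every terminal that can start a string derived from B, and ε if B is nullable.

We compute FIRST(B) using the standard algorithm.
FIRST(B) = {x, y, ε}
FIRST(S) = {x, y}
Therefore, FIRST(B) = {x, y, ε}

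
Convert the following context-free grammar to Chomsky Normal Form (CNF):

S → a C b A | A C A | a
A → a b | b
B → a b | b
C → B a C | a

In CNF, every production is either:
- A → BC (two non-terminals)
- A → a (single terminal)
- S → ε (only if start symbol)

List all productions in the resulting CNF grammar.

TA → a; TB → b; S → a; A → b; B → b; C → a; S → TA X0; X0 → C X1; X1 → TB A; S → A X2; X2 → C A; A → TA TB; B → TA TB; C → B X3; X3 → TA C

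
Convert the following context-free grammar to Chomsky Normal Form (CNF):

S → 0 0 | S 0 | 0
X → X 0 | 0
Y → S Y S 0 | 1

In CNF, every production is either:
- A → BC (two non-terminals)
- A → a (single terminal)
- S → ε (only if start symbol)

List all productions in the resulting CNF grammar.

T0 → 0; S → 0; X → 0; Y → 1; S → T0 T0; S → S T0; X → X T0; Y → S X0; X0 → Y X1; X1 → S T0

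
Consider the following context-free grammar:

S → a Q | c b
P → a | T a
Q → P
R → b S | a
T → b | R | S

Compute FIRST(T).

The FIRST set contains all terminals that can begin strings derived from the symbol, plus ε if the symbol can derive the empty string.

We compute FIRST(T) using the standard algorithm.
FIRST(P) = {a, b, c}
FIRST(Q) = {a, b, c}
FIRST(R) = {a, b}
FIRST(S) = {a, c}
FIRST(T) = {a, b, c}
Therefore, FIRST(T) = {a, b, c}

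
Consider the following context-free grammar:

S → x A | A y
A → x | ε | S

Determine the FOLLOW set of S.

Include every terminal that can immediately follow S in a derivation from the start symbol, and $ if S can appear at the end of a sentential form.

We compute FOLLOW(S) using the standard algorithm.
FOLLOW(S) starts with {$}.
FIRST(A) = {x, y, ε}
FIRST(S) = {x, y}
FOLLOW(A) = {$, y}
FOLLOW(S) = {$, y}
Therefore, FOLLOW(S) = {$, y}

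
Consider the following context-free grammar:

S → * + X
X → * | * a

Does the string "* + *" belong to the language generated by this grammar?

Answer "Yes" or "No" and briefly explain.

Yes - a valid derivation exists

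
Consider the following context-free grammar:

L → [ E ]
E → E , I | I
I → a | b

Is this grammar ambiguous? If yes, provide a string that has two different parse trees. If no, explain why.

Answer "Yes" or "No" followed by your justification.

No - the grammar is unambiguous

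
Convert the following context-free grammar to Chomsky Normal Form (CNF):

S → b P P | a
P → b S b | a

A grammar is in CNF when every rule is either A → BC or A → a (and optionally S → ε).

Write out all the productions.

TB → b; S → a; P → a; S → TB X0; X0 → P P; P → TB X1; X1 → S TB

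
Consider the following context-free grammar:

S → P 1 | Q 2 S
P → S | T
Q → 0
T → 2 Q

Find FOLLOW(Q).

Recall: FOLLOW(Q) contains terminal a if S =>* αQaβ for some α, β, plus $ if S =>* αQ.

We compute FOLLOW(Q) using the standard algorithm.
FOLLOW(S) starts with {$}.
FIRST(P) = {0, 2}
FIRST(Q) = {0}
FIRST(S) = {0, 2}
FIRST(T) = {2}
FOLLOW(P) = {1}
FOLLOW(Q) = {1, 2}
FOLLOW(S) = {$, 1}
FOLLOW(T) = {1}
Therefore, FOLLOW(Q) = {1, 2}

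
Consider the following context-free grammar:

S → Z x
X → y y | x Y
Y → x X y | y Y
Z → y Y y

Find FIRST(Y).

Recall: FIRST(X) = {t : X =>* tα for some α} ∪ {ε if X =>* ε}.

We compute FIRST(Y) using the standard algorithm.
FIRST(S) = {y}
FIRST(X) = {x, y}
FIRST(Y) = {x, y}
FIRST(Z) = {y}
Therefore, FIRST(Y) = {x, y}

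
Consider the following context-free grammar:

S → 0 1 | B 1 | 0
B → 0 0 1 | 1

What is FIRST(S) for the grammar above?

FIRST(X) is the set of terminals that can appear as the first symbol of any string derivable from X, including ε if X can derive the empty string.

We compute FIRST(S) using the standard algorithm.
FIRST(B) = {0, 1}
FIRST(S) = {0, 1}
Therefore, FIRST(S) = {0, 1}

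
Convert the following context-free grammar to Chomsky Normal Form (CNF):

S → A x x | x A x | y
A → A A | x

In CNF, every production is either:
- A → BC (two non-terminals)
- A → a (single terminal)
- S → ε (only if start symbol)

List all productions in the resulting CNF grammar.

TX → x; S → y; A → x; S → A X0; X0 → TX TX; S → TX X1; X1 → A TX; A → A A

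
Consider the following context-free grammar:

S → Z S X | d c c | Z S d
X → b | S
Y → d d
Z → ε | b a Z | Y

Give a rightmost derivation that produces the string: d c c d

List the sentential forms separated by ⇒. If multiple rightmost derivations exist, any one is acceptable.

S ⇒ Z S d ⇒ Z d c c d ⇒ d c c d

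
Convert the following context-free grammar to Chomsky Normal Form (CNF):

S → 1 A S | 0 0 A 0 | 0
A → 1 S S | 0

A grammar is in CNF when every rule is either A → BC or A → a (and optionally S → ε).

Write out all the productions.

T1 → 1; T0 → 0; S → 0; A → 0; S → T1 X0; X0 → A S; S → T0 X1; X1 → T0 X2; X2 → A T0; A → T1 X3; X3 → S S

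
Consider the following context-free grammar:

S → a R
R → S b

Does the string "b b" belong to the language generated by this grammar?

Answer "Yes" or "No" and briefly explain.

No - no valid derivation exists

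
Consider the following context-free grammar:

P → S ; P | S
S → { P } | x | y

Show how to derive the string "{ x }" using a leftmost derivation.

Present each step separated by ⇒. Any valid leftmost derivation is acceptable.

P ⇒ S ⇒ { P } ⇒ { S } ⇒ { x }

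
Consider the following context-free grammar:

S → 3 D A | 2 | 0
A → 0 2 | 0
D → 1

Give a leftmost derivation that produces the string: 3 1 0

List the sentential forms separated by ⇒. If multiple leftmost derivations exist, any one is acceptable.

S ⇒ 3 D A ⇒ 3 1 A ⇒ 3 1 0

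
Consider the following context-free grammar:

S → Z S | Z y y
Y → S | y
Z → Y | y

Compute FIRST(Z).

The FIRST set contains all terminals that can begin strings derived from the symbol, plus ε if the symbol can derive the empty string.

We compute FIRST(Z) using the standard algorithm.
FIRST(S) = {y}
FIRST(Y) = {y}
FIRST(Z) = {y}
Therefore, FIRST(Z) = {y}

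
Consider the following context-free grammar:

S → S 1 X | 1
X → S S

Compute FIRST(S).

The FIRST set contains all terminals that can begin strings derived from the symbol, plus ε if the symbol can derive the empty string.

We compute FIRST(S) using the standard algorithm.
FIRST(S) = {1}
FIRST(X) = {1}
Therefore, FIRST(S) = {1}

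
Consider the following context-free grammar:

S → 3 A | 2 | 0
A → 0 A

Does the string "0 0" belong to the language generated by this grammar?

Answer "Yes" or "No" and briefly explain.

No - no valid derivation exists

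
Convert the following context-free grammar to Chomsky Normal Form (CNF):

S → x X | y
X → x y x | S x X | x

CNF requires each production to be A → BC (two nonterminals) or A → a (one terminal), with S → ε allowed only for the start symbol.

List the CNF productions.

TX → x; S → y; TY → y; X → x; S → TX X; X → TX X0; X0 → TY TX; X → S X1; X1 → TX X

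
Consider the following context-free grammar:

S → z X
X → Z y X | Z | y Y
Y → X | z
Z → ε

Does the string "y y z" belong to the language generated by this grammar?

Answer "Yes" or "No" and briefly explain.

No - no valid derivation exists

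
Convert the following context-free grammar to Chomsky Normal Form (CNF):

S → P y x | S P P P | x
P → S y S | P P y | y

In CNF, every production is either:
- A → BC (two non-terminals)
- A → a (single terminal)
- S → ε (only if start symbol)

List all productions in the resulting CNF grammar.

TY → y; TX → x; S → x; P → y; S → P X0; X0 → TY TX; S → S X1; X1 → P X2; X2 → P P; P → S X3; X3 → TY S; P → P X4; X4 → P TY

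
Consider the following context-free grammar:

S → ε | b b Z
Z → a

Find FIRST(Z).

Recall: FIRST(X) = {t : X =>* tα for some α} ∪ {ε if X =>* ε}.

We compute FIRST(Z) using the standard algorithm.
FIRST(S) = {b, ε}
FIRST(Z) = {a}
Therefore, FIRST(Z) = {a}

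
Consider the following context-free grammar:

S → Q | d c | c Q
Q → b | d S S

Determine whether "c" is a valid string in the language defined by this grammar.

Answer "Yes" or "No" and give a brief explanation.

No - no valid derivation exists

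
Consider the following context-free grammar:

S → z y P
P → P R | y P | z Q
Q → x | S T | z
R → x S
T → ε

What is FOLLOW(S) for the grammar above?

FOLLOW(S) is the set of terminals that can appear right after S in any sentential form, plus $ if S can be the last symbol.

We compute FOLLOW(S) using the standard algorithm.
FOLLOW(S) starts with {$}.
FIRST(P) = {y, z}
FIRST(Q) = {x, z}
FIRST(R) = {x}
FIRST(S) = {z}
FIRST(T) = {ε}
FOLLOW(P) = {$, x}
FOLLOW(Q) = {$, x}
FOLLOW(R) = {$, x}
FOLLOW(S) = {$, x}
FOLLOW(T) = {$, x}
Therefore, FOLLOW(S) = {$, x}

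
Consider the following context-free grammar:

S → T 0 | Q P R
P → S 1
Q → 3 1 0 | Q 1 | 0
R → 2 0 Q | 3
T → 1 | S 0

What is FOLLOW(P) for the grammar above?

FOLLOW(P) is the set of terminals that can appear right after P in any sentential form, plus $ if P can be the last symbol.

We compute FOLLOW(P) using the standard algorithm.
FOLLOW(S) starts with {$}.
FIRST(P) = {0, 1, 3}
FIRST(Q) = {0, 3}
FIRST(R) = {2, 3}
FIRST(S) = {0, 1, 3}
FIRST(T) = {0, 1, 3}
FOLLOW(P) = {2, 3}
FOLLOW(Q) = {$, 0, 1, 3}
FOLLOW(R) = {$, 0, 1}
FOLLOW(S) = {$, 0, 1}
FOLLOW(T) = {0}
Therefore, FOLLOW(P) = {2, 3}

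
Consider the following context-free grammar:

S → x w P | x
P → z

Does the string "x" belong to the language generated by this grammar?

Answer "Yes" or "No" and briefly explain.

Yes - a valid derivation exists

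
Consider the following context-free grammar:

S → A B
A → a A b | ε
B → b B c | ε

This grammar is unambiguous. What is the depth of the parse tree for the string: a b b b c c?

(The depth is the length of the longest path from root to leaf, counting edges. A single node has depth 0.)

4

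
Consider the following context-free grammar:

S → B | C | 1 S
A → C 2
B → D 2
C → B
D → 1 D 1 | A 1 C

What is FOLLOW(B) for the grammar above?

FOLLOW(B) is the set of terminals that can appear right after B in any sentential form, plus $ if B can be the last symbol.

We compute FOLLOW(B) using the standard algorithm.
FOLLOW(S) starts with {$}.
FIRST(A) = {1}
FIRST(B) = {1}
FIRST(C) = {1}
FIRST(D) = {1}
FIRST(S) = {1}
FOLLOW(A) = {1}
FOLLOW(B) = {$, 1, 2}
FOLLOW(C) = {$, 1, 2}
FOLLOW(D) = {1, 2}
FOLLOW(S) = {$}
Therefore, FOLLOW(B) = {$, 1, 2}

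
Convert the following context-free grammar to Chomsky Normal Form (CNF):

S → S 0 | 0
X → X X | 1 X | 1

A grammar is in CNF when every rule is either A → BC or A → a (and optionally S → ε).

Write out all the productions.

T0 → 0; S → 0; T1 → 1; X → 1; S → S T0; X → X X; X → T1 X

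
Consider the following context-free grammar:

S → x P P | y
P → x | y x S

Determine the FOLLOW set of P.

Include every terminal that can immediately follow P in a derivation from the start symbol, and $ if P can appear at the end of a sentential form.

We compute FOLLOW(P) using the standard algorithm.
FOLLOW(S) starts with {$}.
FIRST(P) = {x, y}
FIRST(S) = {x, y}
FOLLOW(P) = {$, x, y}
FOLLOW(S) = {$, x, y}
Therefore, FOLLOW(P) = {$, x, y}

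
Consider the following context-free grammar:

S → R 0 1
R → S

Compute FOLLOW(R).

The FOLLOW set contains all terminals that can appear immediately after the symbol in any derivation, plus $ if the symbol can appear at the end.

We compute FOLLOW(R) using the standard algorithm.
FOLLOW(S) starts with {$}.
FIRST(R) = {}
FIRST(S) = {}
FOLLOW(R) = {0}
FOLLOW(S) = {$, 0}
Therefore, FOLLOW(R) = {0}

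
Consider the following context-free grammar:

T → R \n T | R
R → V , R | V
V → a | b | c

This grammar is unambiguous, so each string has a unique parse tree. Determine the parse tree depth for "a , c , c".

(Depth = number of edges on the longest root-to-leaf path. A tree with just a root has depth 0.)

5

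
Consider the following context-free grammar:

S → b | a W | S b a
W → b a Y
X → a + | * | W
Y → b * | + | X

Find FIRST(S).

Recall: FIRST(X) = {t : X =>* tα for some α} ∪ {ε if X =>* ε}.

We compute FIRST(S) using the standard algorithm.
FIRST(S) = {a, b}
FIRST(W) = {b}
FIRST(X) = {*, a, b}
FIRST(Y) = {*, +, a, b}
Therefore, FIRST(S) = {a, b}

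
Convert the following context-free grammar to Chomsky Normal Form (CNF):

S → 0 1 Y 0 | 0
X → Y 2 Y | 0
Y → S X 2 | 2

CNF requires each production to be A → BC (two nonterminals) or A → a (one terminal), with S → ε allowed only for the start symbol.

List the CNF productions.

T0 → 0; T1 → 1; S → 0; T2 → 2; X → 0; Y → 2; S → T0 X0; X0 → T1 X1; X1 → Y T0; X → Y X2; X2 → T2 Y; Y → S X3; X3 → X T2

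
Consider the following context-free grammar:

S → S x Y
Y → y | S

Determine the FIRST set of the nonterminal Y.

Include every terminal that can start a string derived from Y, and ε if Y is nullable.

We compute FIRST(Y) using the standard algorithm.
FIRST(S) = {}
FIRST(Y) = {y}
Therefore, FIRST(Y) = {y}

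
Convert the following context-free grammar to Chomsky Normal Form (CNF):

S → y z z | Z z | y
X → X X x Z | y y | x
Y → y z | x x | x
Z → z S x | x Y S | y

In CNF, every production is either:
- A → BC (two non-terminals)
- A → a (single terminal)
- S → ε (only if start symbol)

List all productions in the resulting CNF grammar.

TY → y; TZ → z; S → y; TX → x; X → x; Y → x; Z → y; S → TY X0; X0 → TZ TZ; S → Z TZ; X → X X1; X1 → X X2; X2 → TX Z; X → TY TY; Y → TY TZ; Y → TX TX; Z → TZ X3; X3 → S TX; Z → TX X4; X4 → Y S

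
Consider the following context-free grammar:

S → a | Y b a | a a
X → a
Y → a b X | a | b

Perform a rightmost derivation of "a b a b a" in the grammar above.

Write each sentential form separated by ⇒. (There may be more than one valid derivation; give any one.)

S ⇒ Y b a ⇒ a b X b a ⇒ a b a b a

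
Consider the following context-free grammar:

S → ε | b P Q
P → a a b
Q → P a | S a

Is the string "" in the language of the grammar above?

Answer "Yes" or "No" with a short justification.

Yes - a valid derivation exists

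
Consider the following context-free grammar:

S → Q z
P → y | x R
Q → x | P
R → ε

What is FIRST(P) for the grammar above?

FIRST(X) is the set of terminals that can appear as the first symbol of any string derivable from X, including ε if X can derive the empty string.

We compute FIRST(P) using the standard algorithm.
FIRST(P) = {x, y}
FIRST(Q) = {x, y}
FIRST(R) = {ε}
FIRST(S) = {x, y}
Therefore, FIRST(P) = {x, y}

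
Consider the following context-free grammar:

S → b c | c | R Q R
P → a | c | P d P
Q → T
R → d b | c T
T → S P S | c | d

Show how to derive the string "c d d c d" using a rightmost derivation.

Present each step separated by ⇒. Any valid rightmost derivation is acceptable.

S ⇒ R Q R ⇒ R Q c T ⇒ R Q c d ⇒ R T c d ⇒ R d c d ⇒ c T d c d ⇒ c d d c d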